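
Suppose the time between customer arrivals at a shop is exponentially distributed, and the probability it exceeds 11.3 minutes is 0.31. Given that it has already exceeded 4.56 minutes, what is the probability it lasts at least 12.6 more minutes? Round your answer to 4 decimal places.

0.2709

From e^(−λ·11.3) = 0.31, λ = −ln(0.31)/11.3 = 0.103645.
Memoryless: P(X > 4.56+12.6 | X > 4.56) = P(X > 12.6) = e^(−0.103645·12.6) ≈ 0.2709.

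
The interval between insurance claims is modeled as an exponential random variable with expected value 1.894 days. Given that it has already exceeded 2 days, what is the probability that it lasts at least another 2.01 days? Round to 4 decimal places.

The rate is λ = 1/1.894 = 0.527983 per day.
P(X > s+t | X > s) = e^(−λ(s+t))/e^(−λs) = e^(−λt), independent of s = 2.
P(X > 2.01) = e^(−1.0612) ≈ 0.3460.

0.3460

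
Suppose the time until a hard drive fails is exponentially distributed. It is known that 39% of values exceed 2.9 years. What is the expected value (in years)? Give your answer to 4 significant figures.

3.080

e^(−λ·2.9) = 0.39 ⇒ λ = −ln(0.39)/2.9 = 0.324693.
Mean = 1/λ = 3.07984 years.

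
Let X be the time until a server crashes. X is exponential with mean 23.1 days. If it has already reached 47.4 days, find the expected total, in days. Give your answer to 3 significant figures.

The rate is λ = 1/23.1 = 0.04329 per day.
By memorylessness, E[X | X > 47.4] = 47.4 + 1/λ = 47.4 + 23.1 = 70.5 days.

70.5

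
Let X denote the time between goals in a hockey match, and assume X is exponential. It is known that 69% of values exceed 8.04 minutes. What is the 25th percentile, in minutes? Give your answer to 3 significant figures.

e^(−λ·8.04) = 0.69 ⇒ λ = −ln(0.69)/8.04 = 0.0461522.
25th percentile: 1 − e^(−λt) = 0.25, t = −ln(0.75)/λ = 6.23333 minutes.

6.23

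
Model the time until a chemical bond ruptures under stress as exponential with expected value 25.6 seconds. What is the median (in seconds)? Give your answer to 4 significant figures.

17.74

The rate is λ = 1/25.6 = 0.0390625 per second.
Set 1 − e^(−λt) = 0.5, so t = −ln(0.5)/λ = 0.69315/0.0390625 ≈ 17.7446 seconds.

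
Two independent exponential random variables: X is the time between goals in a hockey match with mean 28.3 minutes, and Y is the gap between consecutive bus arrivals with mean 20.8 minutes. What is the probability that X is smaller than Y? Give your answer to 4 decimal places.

0.4236

λ_1 = 1/28.3 = 0.0353357, λ_2 = 1/20.8 = 0.0480769.
For independent exponentials, P(X < Y) = λ_1/(λ_1+λ_2) = 0.0353357/0.0834126 ≈ 0.4236.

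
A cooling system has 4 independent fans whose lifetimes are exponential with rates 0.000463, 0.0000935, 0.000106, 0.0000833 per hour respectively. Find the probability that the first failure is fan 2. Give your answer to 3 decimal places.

0.125

The time to first failure is exponential with rate Σλ = 0.000463 + 0.0000935 + 0.000106 + 0.0000833 = 0.0007458.
P(fan 2 first) = λ_2/Σλ = 0.0000935/0.0007458 ≈ 0.125.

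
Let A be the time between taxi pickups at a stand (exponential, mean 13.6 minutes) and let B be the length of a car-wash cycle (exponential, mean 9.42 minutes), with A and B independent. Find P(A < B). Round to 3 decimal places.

0.409

λ_1 = 1/13.6 = 0.0735294, λ_2 = 1/9.42 = 0.106157.
For independent exponentials, P(A < B) = λ_1/(λ_1+λ_2) = 0.0735294/0.179687 ≈ 0.409.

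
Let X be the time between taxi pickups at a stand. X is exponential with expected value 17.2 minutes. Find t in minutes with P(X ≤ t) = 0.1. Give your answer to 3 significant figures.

1.81

The rate is λ = 1/17.2 = 0.0581395 per minute.
Set 1 − e^(−λt) = 0.1, so t = −ln(0.9)/λ = 0.10536/0.0581395 ≈ 1.8122 minutes.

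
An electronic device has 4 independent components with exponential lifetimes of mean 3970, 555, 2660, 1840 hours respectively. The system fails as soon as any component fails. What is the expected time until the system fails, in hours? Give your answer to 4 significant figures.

The first failure time is exponential with rate Σλ_i = 1/3970 + 1/555 + 1/2660 + 1/1840 = 0.00297311 per hour.
E[min] = 1/Σλ = 1/0.00297311 = 336.348 hours.

336.3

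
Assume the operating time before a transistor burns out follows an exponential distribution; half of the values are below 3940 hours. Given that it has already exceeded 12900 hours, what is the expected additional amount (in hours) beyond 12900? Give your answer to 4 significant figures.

For an exponential, median = ln(2)/λ, so λ = ln 2 / 3940 = 0.000175926 per hour.
By memorylessness, the remaining amount past any threshold is again Exp(λ) with mean 1/λ = 5684.22 hours.

5684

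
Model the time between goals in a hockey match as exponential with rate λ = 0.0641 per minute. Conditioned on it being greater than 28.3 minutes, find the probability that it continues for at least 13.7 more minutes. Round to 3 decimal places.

0.416

P(X > s+t | X > s) = e^(−λ(s+t))/e^(−λs) = e^(−λt), independent of s = 28.3.
P(X > 13.7) = e^(−0.87817) ≈ 0.416.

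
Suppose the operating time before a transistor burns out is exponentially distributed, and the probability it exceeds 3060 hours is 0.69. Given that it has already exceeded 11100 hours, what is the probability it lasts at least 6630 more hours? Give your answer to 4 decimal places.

0.4475

From e^(−λ·3060) = 0.69, λ = −ln(0.69)/3060 = 0.000121263.
Memoryless: P(X > 11100+6630 | X > 11100) = P(X > 6630) = e^(−0.000121263·6630) ≈ 0.4475.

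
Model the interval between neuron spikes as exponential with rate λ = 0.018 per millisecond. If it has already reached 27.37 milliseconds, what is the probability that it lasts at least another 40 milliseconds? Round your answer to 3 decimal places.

0.487

By the memoryless property, P(X > 27.37+40 | X > 27.37) = P(X > 40).
P(X > 40) = e^(−0.72) ≈ 0.487.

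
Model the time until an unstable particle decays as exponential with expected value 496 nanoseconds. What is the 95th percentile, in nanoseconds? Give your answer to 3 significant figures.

The rate is λ = 1/496 = 0.00201613 per nanosecond.
Set 1 − e^(−λt) = 0.95, so t = −ln(0.05)/λ = 2.9957/0.00201613 ≈ 1485.88 nanoseconds.

1490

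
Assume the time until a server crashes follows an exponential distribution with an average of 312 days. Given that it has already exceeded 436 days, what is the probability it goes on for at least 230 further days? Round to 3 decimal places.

The rate is λ = 1/312 = 0.00320513 per day.
The exponential is memoryless, so the remaining time is again Exp(λ): the condition X > 436 is irrelevant.
P(X > 230) = e^(−0.73718) ≈ 0.478.

0.478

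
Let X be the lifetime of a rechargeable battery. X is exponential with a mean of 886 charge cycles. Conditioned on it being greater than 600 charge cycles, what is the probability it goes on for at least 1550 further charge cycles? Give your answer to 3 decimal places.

0.174

The rate is λ = 1/886 = 0.00112867 per charge cycle.
P(X > s+t | X > s) = e^(−λ(s+t))/e^(−λs) = e^(−λt), independent of s = 600.
P(X > 1550) = e^(−1.7494) ≈ 0.174.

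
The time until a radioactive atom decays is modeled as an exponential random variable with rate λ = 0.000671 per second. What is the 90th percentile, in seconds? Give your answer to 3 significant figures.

3430

Set 1 − e^(−λt) = 0.9, so t = −ln(0.1)/λ = 2.3026/0.000671 ≈ 3431.57 seconds.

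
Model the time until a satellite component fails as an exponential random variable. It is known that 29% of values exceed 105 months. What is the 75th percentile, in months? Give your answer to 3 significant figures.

118

e^(−λ·105) = 0.29 ⇒ λ = −ln(0.29)/105 = 0.0117893.
75th percentile: 1 − e^(−λt) = 0.75, t = −ln(0.25)/λ = 117.589 months.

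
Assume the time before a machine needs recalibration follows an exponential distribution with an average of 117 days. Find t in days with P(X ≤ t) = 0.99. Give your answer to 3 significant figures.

The rate is λ = 1/117 = 0.00854701 per day.
Set 1 − e^(−λt) = 0.99, so t = −ln(0.01)/λ = 4.6052/0.00854701 ≈ 538.805 days.

539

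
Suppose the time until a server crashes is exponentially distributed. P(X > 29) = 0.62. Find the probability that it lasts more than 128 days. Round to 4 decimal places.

0.1212

e^(−λ·29) = 0.62 ⇒ λ = −ln(0.62)/29 = 0.016484.
P(X > 128) = e^(−0.016484·128) = e^(−2.11) ≈ 0.1212.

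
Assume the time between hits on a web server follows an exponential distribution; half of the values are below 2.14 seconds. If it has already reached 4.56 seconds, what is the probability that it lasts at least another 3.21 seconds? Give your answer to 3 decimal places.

For an exponential, median = ln(2)/λ, so λ = ln 2 / 2.14 = 0.323901 per second.
By the memoryless property, P(X > 4.56+3.21 | X > 4.56) = P(X > 3.21).
P(X > 3.21) = e^(−1.0397) ≈ 0.354.

0.354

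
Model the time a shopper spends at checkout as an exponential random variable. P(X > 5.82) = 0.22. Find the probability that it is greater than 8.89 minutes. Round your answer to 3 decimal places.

0.099

e^(−λ·5.82) = 0.22 ⇒ λ = −ln(0.22)/5.82 = 0.260159.
P(X > 8.89) = e^(−0.260159·8.89) = e^(−2.3128) ≈ 0.099.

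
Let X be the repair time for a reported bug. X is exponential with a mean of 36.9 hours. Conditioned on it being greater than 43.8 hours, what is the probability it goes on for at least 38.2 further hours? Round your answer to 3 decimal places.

The rate is λ = 1/36.9 = 0.0271003 per hour.
P(X > s+t | X > s) = e^(−λ(s+t))/e^(−λs) = e^(−λt), independent of s = 43.8.
P(X > 38.2) = e^(−1.0352) ≈ 0.355.

0.355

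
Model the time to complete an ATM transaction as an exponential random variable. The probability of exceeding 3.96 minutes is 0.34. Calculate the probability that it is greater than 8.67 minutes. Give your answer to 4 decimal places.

0.0942

e^(−λ·3.96) = 0.34 ⇒ λ = −ln(0.34)/3.96 = 0.272427.
P(X > 8.67) = e^(−0.272427·8.67) = e^(−2.3619) ≈ 0.0942.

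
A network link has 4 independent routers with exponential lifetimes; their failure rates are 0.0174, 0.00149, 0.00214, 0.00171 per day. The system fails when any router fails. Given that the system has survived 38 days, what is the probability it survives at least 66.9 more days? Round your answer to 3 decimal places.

Time to first failure ~ Exp(Σλ) with Σλ = 0.02274.
By memorylessness, P(T > 38+66.9 | T > 38) = P(T > 66.9) = e^(−0.02274·66.9) ≈ 0.218.

0.218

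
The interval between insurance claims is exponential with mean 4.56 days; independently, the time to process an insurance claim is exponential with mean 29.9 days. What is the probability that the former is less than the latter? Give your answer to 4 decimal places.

0.8677

λ_1 = 1/4.56 = 0.219298, λ_2 = 1/29.9 = 0.0334448.
For independent exponentials, P(the former < the latter) = λ_1/(λ_1+λ_2) = 0.219298/0.252743 ≈ 0.8677.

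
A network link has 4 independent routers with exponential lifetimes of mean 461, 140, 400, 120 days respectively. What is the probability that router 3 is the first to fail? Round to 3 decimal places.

Rates: λ_i = 1/mean_i → 0.0021692, 0.00714286, 0.0025, 0.00833333; Σλ = 0.0201454.
P(router 3 first) = λ_3/Σλ = 0.0025/0.0201454 ≈ 0.124.

0.124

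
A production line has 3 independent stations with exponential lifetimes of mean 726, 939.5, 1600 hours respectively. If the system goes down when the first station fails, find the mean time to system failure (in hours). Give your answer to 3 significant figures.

The first failure time is exponential with rate Σλ_i = 1/726 + 1/939.5 + 1/1600 = 0.00306681 per hour.
E[min] = 1/Σλ = 1/0.00306681 = 326.072 hours.

326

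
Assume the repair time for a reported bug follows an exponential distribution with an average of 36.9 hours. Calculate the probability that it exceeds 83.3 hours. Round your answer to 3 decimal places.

0.105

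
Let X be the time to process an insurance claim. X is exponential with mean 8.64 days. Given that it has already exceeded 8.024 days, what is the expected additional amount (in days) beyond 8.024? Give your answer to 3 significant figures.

The rate is λ = 1/8.64 = 0.115741 per day.
By memorylessness, the remaining amount past any threshold is again Exp(λ) with mean 1/λ = 8.64 days.

8.64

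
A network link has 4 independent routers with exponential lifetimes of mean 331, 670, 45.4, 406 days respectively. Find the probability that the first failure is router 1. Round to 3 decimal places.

Rates: λ_i = 1/mean_i → 0.00302115, 0.00149254, 0.0220264, 0.00246305; Σλ = 0.0290032.
P(router 1 first) = λ_1/Σλ = 0.00302115/0.0290032 ≈ 0.104.

0.104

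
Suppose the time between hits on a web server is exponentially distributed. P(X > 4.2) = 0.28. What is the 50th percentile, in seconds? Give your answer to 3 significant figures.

2.29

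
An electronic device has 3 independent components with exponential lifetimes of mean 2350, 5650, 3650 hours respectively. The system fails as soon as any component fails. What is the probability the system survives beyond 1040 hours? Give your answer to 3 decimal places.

0.402

The first failure time is exponential with rate Σλ_i = 1/2350 + 1/5650 + 1/3650 = 0.000876496 per hour.
P(min > 1040) = e^(−0.000876496·1040) = e^(−0.91156) ≈ 0.402.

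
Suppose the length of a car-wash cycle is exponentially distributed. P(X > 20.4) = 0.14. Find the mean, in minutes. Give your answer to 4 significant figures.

e^(−λ·20.4) = 0.14 ⇒ λ = −ln(0.14)/20.4 = 0.0963781.
Mean = 1/λ = 10.3758 minutes.

10.38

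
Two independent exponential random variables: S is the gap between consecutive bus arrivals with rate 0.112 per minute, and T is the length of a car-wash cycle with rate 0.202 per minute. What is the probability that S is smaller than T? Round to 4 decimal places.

λ_1 = 0.112, λ_2 = 0.202.
For independent exponentials, P(S < T) = λ_1/(λ_1+λ_2) = 0.112/0.314 ≈ 0.3567.

0.3567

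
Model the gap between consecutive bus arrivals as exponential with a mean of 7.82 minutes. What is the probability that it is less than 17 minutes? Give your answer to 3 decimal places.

0.886

The rate is λ = 1/7.82 = 0.127877 per minute.
P(X ≤ 17) = 1 − e^(−λ·17) = 1 − e^(−2.1739) ≈ 0.886.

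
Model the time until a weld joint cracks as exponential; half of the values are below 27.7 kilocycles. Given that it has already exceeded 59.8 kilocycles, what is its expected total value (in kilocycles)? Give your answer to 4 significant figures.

For an exponential, median = ln(2)/λ, so λ = ln 2 / 27.7 = 0.0250234 per kilocycle.
By memorylessness, E[X | X > 59.8] = 59.8 + 1/λ = 59.8 + 39.9627 = 99.7627 kilocycles.

99.76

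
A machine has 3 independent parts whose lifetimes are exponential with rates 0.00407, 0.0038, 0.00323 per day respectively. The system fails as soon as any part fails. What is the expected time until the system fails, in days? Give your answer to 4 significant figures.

The time to first failure is exponential with rate Σλ = 0.00407 + 0.0038 + 0.00323 = 0.0111.
E[min] = 1/Σλ = 1/0.0111 = 90.0901 days.

90.09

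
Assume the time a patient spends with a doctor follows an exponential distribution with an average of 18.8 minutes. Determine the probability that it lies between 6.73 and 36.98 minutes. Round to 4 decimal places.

0.5592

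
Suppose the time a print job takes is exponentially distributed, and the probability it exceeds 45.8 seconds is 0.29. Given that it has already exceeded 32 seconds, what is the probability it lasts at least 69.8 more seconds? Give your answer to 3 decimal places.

From e^(−λ·45.8) = 0.29, λ = −ln(0.29)/45.8 = 0.0270278.
Memoryless: P(X > 32+69.8 | X > 32) = P(X > 69.8) = e^(−0.0270278·69.8) ≈ 0.152.

0.152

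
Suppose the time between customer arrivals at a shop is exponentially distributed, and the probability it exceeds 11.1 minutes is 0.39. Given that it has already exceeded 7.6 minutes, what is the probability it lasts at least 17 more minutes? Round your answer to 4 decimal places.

0.2364

From e^(−λ·11.1) = 0.39, λ = −ln(0.39)/11.1 = 0.0848296.
Memoryless: P(X > 7.6+17 | X > 7.6) = P(X > 17) = e^(−0.0848296·17) ≈ 0.2364.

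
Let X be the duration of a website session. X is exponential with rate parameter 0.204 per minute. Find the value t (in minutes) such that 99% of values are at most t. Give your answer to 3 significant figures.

Set 1 − e^(−λt) = 0.99, so t = −ln(0.01)/λ = 4.6052/0.204 ≈ 22.5744 minutes.

22.6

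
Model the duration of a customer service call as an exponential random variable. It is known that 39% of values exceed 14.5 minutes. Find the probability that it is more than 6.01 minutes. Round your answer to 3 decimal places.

0.677

e^(−λ·14.5) = 0.39 ⇒ λ = −ln(0.39)/14.5 = 0.0649385.
P(X > 6.01) = e^(−0.0649385·6.01) = e^(−0.39028) ≈ 0.677.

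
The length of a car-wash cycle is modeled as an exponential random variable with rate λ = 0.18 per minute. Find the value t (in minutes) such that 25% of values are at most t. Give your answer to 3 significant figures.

Set 1 − e^(−λt) = 0.25, so t = −ln(0.75)/λ = 0.28768/0.18 ≈ 1.59823 minutes.

1.60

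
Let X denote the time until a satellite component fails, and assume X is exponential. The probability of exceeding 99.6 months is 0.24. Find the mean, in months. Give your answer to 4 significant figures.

e^(−λ·99.6) = 0.24 ⇒ λ = −ln(0.24)/99.6 = 0.0143285.
Mean = 1/λ = 69.7911 months.

69.79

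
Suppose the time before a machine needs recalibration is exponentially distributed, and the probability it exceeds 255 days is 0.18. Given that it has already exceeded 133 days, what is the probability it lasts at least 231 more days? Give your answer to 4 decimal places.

0.2115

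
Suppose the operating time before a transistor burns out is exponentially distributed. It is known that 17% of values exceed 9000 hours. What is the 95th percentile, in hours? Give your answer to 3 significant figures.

15200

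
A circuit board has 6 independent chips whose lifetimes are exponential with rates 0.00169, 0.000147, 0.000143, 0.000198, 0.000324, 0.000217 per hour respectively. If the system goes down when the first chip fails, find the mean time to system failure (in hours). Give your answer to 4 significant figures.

The time to first failure is exponential with rate Σλ = 0.00169 + 0.000147 + 0.000143 + 0.000198 + 0.000324 + 0.000217 = 0.002719.
E[min] = 1/Σλ = 1/0.002719 = 367.782 hours.

367.8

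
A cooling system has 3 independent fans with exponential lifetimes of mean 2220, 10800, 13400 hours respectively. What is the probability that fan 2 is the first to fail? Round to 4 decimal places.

0.1499

Rates: λ_i = 1/mean_i → 0.00045045, 0.0000925926, 0.0000746269; Σλ = 0.00061767.
P(fan 2 first) = λ_2/Σλ = 0.0000925926/0.00061767 ≈ 0.1499.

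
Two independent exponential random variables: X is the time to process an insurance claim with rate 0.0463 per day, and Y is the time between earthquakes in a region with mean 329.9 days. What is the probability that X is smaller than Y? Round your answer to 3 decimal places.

λ_1 = 0.0463, λ_2 = 1/329.9 = 0.00303122.
For independent exponentials, P(X < Y) = λ_1/(λ_1+λ_2) = 0.0463/0.0493312 ≈ 0.939.

0.939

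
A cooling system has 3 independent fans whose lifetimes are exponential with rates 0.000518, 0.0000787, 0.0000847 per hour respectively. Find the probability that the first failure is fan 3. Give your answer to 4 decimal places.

The time to first failure is exponential with rate Σλ = 0.000518 + 0.0000787 + 0.0000847 = 0.0006814.
P(fan 3 first) = λ_3/Σλ = 0.0000847/0.0006814 ≈ 0.1243.

0.1243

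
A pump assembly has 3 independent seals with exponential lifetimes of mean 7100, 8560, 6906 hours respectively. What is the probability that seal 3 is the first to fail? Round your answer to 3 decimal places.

Rates: λ_i = 1/mean_i → 0.000140845, 0.000116822, 0.000144802; Σλ = 0.000402469.
P(seal 3 first) = λ_3/Σλ = 0.000144802/0.000402469 ≈ 0.360.

0.360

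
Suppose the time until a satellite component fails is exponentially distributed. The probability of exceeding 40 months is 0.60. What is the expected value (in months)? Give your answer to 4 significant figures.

e^(−λ·40) = 0.60 ⇒ λ = −ln(0.60)/40 = 0.0127706.
Mean = 1/λ = 78.3046 months.

78.30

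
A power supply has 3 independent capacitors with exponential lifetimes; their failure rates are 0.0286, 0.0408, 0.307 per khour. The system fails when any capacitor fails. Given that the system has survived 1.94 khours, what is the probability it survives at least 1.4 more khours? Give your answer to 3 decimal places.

0.590

Time to first failure ~ Exp(Σλ) with Σλ = 0.3764.
By memorylessness, P(T > 1.94+1.4 | T > 1.94) = P(T > 1.4) = e^(−0.3764·1.4) ≈ 0.590.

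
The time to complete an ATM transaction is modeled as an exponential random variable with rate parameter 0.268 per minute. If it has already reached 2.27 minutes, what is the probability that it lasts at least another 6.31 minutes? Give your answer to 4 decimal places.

0.1843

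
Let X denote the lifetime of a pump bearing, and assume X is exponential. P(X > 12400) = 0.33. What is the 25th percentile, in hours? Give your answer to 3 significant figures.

3220

e^(−λ·12400) = 0.33 ⇒ λ = −ln(0.33)/12400 = 0.0000894083.
25th percentile: 1 − e^(−λt) = 0.25, t = −ln(0.75)/λ = 3217.62 hours.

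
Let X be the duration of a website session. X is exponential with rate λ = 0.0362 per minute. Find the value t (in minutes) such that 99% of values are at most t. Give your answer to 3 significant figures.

Set 1 − e^(−λt) = 0.99, so t = −ln(0.01)/λ = 4.6052/0.0362 ≈ 127.215 minutes.

127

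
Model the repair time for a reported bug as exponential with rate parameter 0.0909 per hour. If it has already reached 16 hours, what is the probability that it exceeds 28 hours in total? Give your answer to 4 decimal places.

P(X > s+t | X > s) = e^(−λ(s+t))/e^(−λs) = e^(−λt), independent of s = 16.
P(X > 12) = e^(−1.0908) ≈ 0.3359.

0.3359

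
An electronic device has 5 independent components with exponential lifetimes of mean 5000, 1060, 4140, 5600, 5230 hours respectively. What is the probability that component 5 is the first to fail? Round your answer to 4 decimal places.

0.1090

Rates: λ_i = 1/mean_i → 0.0002, 0.000943396, 0.000241546, 0.000178571, 0.000191205; Σλ = 0.00175472.
P(component 5 first) = λ_5/Σλ = 0.000191205/0.00175472 ≈ 0.1090.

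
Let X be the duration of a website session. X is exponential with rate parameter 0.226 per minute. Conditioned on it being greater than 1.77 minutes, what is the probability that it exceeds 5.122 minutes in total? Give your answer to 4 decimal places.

By the memoryless property, P(X > 1.77+3.352 | X > 1.77) = P(X > 3.352).
P(X > 3.352) = e^(−0.75755) ≈ 0.4688.

0.4688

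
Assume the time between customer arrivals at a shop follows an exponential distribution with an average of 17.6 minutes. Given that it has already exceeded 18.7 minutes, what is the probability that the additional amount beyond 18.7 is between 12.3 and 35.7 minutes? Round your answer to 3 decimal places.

0.366

The rate is λ = 1/17.6 = 0.0568182 per minute.
Memoryless: the residual past 18.7 is again Exp(λ).
P(12.3 < residual < 35.7) = e^(−λ·12.3) − e^(−λ·35.7) = 0.49715 − 0.13154 ≈ 0.366.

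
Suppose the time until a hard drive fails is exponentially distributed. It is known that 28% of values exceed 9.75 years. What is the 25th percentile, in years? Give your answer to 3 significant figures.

2.20

e^(−λ·9.75) = 0.28 ⇒ λ = −ln(0.28)/9.75 = 0.130561.
25th percentile: 1 − e^(−λt) = 0.25, t = −ln(0.75)/λ = 2.20344 years.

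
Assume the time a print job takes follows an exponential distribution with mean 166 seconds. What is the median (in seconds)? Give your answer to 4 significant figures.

115.1

The rate is λ = 1/166 = 0.0060241 per second.
Set 1 − e^(−λt) = 0.5, so t = −ln(0.5)/λ = 0.69315/0.0060241 ≈ 115.062 seconds.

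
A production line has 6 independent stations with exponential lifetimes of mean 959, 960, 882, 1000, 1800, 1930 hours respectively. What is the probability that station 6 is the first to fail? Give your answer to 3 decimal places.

Rates: λ_i = 1/mean_i → 0.00104275, 0.00104167, 0.00113379, 0.001, 0.000555556, 0.000518135; Σλ = 0.0052919.
P(station 6 first) = λ_6/Σλ = 0.000518135/0.0052919 ≈ 0.098.

0.098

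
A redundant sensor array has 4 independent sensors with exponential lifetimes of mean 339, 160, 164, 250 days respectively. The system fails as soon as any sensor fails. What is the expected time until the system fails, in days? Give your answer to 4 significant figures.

The first failure time is exponential with rate Σλ_i = 1/339 + 1/160 + 1/164 + 1/250 = 0.0192974 per day.
E[min] = 1/Σλ = 1/0.0192974 = 51.8204 days.

51.82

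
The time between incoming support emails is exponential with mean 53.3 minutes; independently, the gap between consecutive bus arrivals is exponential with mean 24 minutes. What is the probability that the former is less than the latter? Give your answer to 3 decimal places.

λ_1 = 1/53.3 = 0.0187617, λ_2 = 1/24 = 0.0416667.
For independent exponentials, P(the former < the latter) = λ_1/(λ_1+λ_2) = 0.0187617/0.0604284 ≈ 0.310.

0.310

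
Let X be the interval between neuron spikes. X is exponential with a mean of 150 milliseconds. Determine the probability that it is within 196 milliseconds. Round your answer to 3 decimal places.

0.729

The rate is λ = 1/150 = 0.00666667 per millisecond.
P(X ≤ 196) = 1 − e^(−λ·196) = 1 − e^(−1.3067) ≈ 0.729.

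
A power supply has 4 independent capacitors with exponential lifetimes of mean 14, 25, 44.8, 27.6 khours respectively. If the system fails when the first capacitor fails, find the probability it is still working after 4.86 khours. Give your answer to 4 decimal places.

The first failure time is exponential with rate Σλ_i = 1/14 + 1/25 + 1/44.8 + 1/27.6 = 0.169982 per khour.
P(min > 4.86) = e^(−0.169982·4.86) = e^(−0.82611) ≈ 0.4377.

0.4377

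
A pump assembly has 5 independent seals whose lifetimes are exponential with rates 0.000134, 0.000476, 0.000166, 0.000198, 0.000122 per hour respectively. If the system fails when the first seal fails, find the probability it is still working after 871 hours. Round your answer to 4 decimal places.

The time to first failure is exponential with rate Σλ = 0.000134 + 0.000476 + 0.000166 + 0.000198 + 0.000122 = 0.001096.
P(min > 871) = e^(−0.001096·871) = e^(−0.95462) ≈ 0.3850.

0.3850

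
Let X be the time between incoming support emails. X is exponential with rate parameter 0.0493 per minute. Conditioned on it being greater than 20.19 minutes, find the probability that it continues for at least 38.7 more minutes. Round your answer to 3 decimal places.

0.148

The exponential is memoryless, so the remaining time is again Exp(λ): the condition X > 20.19 is irrelevant.
P(X > 38.7) = e^(−1.9079) ≈ 0.148.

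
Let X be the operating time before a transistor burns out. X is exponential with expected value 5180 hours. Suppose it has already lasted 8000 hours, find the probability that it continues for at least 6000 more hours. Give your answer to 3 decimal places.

The rate is λ = 1/5180 = 0.00019305 per hour.
By the memoryless property, P(X > 8000+6000 | X > 8000) = P(X > 6000).
P(X > 6000) = e^(−1.1583) ≈ 0.314.

0.314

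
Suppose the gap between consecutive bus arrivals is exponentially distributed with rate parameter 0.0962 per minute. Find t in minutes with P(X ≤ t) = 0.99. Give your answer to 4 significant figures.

Set 1 − e^(−λt) = 0.99, so t = −ln(0.01)/λ = 4.6052/0.0962 ≈ 47.8708 minutes.

47.87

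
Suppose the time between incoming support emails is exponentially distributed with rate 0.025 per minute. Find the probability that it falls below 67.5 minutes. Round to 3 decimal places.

0.815

P(X ≤ 67.5) = 1 − e^(−λ·67.5) = 1 − e^(−1.6875) ≈ 0.815.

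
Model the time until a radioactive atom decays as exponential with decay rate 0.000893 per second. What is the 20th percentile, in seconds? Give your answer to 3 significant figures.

Set 1 − e^(−λt) = 0.2, so t = −ln(0.8)/λ = 0.22314/0.000893 ≈ 249.881 seconds.

250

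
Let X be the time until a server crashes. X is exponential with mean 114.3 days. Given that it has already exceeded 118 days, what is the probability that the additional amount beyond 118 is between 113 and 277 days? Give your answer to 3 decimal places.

0.283

The rate is λ = 1/114.3 = 0.00874891 per day.
Memoryless: the residual past 118 is again Exp(λ).
P(113 < residual < 277) = e^(−λ·113) − e^(−λ·277) = 0.37209 − 0.08862 ≈ 0.283.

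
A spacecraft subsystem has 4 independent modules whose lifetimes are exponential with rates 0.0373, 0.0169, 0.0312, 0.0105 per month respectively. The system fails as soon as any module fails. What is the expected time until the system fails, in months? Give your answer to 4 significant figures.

The time to first failure is exponential with rate Σλ = 0.0373 + 0.0169 + 0.0312 + 0.0105 = 0.0959.
E[min] = 1/Σλ = 1/0.0959 = 10.4275 months.

10.43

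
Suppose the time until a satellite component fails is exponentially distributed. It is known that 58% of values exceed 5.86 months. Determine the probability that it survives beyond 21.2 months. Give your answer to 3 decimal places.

e^(−λ·5.86) = 0.58 ⇒ λ = −ln(0.58)/5.86 = 0.0929569.
P(X > 21.2) = e^(−0.0929569·21.2) = e^(−1.9707) ≈ 0.139.

0.139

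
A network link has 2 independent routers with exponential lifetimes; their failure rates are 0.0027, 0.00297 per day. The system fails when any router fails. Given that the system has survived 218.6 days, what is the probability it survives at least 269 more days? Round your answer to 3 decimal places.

0.218

Time to first failure ~ Exp(Σλ) with Σλ = 0.00567.
By memorylessness, P(T > 218.6+269 | T > 218.6) = P(T > 269) = e^(−0.00567·269) ≈ 0.218.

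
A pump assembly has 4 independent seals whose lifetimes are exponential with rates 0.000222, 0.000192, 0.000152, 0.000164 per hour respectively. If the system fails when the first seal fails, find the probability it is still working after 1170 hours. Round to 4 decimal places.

The time to first failure is exponential with rate Σλ = 0.000222 + 0.000192 + 0.000152 + 0.000164 = 0.00073.
P(min > 1170) = e^(−0.00073·1170) = e^(−0.8541) ≈ 0.4257.

0.4257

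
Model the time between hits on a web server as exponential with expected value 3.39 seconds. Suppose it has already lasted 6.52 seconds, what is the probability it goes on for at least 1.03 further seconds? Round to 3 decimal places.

0.738

The rate is λ = 1/3.39 = 0.294985 per second.
The exponential is memoryless, so the remaining time is again Exp(λ): the condition X > 6.52 is irrelevant.
P(X > 1.03) = e^(−0.30383) ≈ 0.738.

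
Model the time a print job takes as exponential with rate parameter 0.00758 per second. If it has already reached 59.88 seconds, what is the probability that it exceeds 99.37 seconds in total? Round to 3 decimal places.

0.741

By the memoryless property, P(X > 59.88+39.49 | X > 59.88) = P(X > 39.49).
P(X > 39.49) = e^(−0.29933) ≈ 0.741.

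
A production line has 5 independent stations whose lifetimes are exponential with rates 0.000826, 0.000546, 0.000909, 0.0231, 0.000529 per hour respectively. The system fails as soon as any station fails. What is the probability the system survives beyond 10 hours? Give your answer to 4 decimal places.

0.7717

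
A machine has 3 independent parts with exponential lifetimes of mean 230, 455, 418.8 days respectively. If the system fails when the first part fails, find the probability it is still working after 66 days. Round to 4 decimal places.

0.5545

The first failure time is exponential with rate Σλ_i = 1/230 + 1/455 + 1/418.8 = 0.0089334 per day.
P(min > 66) = e^(−0.0089334·66) = e^(−0.5896) ≈ 0.5545.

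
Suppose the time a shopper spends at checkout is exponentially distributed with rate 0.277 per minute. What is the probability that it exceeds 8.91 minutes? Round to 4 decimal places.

P(X > 8.91) = e^(−λ·8.91) = e^(−2.4681) ≈ 0.0847.

0.0847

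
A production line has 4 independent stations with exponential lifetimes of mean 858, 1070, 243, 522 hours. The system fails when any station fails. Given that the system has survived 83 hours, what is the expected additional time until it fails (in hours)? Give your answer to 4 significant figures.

First-failure rate Σλ = 1/858 + 1/1070 + 1/243 + 1/522 = 0.00813102.
By memorylessness the expected residual is 1/Σλ = 122.986 hours, regardless of the 83 already elapsed.

123.0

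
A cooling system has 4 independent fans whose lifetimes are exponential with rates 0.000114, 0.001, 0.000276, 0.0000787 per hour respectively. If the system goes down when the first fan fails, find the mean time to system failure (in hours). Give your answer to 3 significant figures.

681

The time to first failure is exponential with rate Σλ = 0.000114 + 0.001 + 0.000276 + 0.0000787 = 0.0014687.
E[min] = 1/Σλ = 1/0.0014687 = 680.874 hours.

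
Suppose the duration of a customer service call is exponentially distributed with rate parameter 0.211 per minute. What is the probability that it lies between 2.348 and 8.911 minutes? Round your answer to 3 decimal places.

P(2.348 < X < 8.911) = e^(−λ·2.348) − e^(−λ·8.911) = 0.60931 − 0.15256 ≈ 0.457.

0.457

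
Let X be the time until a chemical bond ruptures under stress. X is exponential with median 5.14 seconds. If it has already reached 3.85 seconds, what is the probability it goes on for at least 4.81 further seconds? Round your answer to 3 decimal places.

For an exponential, median = ln(2)/λ, so λ = ln 2 / 5.14 = 0.134854 per second.
P(X > s+t | X > s) = e^(−λ(s+t))/e^(−λs) = e^(−λt), independent of s = 3.85.
P(X > 4.81) = e^(−0.64865) ≈ 0.523.

0.523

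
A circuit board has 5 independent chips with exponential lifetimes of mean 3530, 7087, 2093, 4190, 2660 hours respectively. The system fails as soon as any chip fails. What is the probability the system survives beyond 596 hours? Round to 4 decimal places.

0.4049

The first failure time is exponential with rate Σλ_i = 1/3530 + 1/7087 + 1/2093 + 1/4190 + 1/2660 = 0.00151678 per hour.
P(min > 596) = e^(−0.00151678·596) = e^(−0.904) ≈ 0.4049.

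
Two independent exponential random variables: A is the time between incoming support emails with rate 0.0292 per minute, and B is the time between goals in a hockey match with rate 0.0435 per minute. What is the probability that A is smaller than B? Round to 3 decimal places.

0.402

λ_1 = 0.0292, λ_2 = 0.0435.
For independent exponentials, P(A < B) = λ_1/(λ_1+λ_2) = 0.0292/0.0727 ≈ 0.402.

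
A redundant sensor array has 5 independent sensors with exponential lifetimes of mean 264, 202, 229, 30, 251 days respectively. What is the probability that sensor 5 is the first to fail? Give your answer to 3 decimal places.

0.079

Rates: λ_i = 1/mean_i → 0.00378788, 0.0049505, 0.00436681, 0.0333333, 0.00398406; Σλ = 0.0504226.
P(sensor 5 first) = λ_5/Σλ = 0.00398406/0.0504226 ≈ 0.079.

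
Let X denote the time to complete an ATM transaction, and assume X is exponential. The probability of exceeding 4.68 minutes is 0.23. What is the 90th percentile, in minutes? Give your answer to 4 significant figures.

7.332

e^(−λ·4.68) = 0.23 ⇒ λ = −ln(0.23)/4.68 = 0.314033.
90th percentile: 1 − e^(−λt) = 0.9, t = −ln(0.1)/λ = 7.3323 minutes.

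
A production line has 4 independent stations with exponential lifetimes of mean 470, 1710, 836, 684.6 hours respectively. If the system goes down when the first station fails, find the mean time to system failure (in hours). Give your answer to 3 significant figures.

186

The first failure time is exponential with rate Σλ_i = 1/470 + 1/1710 + 1/836 + 1/684.6 = 0.00536933 per hour.
E[min] = 1/Σλ = 1/0.00536933 = 186.243 hours.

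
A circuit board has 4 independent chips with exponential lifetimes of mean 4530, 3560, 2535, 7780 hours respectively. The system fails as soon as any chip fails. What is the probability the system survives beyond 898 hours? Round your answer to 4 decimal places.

The first failure time is exponential with rate Σλ_i = 1/4530 + 1/3560 + 1/2535 + 1/7780 = 0.00102466 per hour.
P(min > 898) = e^(−0.00102466·898) = e^(−0.92015) ≈ 0.3985.

0.3985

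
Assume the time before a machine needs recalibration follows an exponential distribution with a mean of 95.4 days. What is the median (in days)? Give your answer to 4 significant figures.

66.13

The rate is λ = 1/95.4 = 0.0104822 per day.
Set 1 − e^(−λt) = 0.5, so t = −ln(0.5)/λ = 0.69315/0.0104822 ≈ 66.1262 days.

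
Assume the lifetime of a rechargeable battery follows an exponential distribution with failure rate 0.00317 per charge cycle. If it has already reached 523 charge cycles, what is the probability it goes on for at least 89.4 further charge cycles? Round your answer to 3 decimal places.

P(X > s+t | X > s) = e^(−λ(s+t))/e^(−λs) = e^(−λt), independent of s = 523.
P(X > 89.4) = e^(−0.2834) ≈ 0.753.

0.753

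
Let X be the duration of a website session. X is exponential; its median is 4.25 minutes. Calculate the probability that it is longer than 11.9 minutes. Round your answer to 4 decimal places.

For an exponential, median = ln(2)/λ, so λ = ln 2 / 4.25 = 0.163093 per minute.
P(X > 11.9) = e^(−λ·11.9) = e^(−1.9408) ≈ 0.1436.

0.1436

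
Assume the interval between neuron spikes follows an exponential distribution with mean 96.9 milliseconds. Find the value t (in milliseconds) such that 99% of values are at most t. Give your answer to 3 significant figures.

The rate is λ = 1/96.9 = 0.0103199 per millisecond.
Set 1 − e^(−λt) = 0.99, so t = −ln(0.01)/λ = 4.6052/0.0103199 ≈ 446.241 milliseconds.

446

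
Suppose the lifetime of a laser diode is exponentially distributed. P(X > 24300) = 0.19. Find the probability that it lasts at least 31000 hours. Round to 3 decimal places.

0.120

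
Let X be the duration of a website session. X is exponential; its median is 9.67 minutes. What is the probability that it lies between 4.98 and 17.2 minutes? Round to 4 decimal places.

For an exponential, median = ln(2)/λ, so λ = ln 2 / 9.67 = 0.0716802 per minute.
P(4.98 < X < 17.2) = e^(−λ·4.98) − e^(−λ·17.2) = 0.69980 − 0.29145 ≈ 0.4083.

0.4083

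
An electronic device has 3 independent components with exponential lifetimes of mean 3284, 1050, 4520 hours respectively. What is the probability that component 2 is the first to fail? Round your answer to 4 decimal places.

0.6443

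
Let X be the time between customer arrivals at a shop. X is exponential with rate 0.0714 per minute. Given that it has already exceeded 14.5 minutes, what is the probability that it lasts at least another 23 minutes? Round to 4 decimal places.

The exponential is memoryless, so the remaining time is again Exp(λ): the condition X > 14.5 is irrelevant.
P(X > 23) = e^(−1.6422) ≈ 0.1936.

0.1936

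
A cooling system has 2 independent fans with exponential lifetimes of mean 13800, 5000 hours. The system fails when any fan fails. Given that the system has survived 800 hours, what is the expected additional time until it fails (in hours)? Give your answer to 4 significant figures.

3670

First-failure rate Σλ = 1/13800 + 1/5000 = 0.000272464.
By memorylessness the expected residual is 1/Σλ = 3670.21 hours, regardless of the 800 already elapsed.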